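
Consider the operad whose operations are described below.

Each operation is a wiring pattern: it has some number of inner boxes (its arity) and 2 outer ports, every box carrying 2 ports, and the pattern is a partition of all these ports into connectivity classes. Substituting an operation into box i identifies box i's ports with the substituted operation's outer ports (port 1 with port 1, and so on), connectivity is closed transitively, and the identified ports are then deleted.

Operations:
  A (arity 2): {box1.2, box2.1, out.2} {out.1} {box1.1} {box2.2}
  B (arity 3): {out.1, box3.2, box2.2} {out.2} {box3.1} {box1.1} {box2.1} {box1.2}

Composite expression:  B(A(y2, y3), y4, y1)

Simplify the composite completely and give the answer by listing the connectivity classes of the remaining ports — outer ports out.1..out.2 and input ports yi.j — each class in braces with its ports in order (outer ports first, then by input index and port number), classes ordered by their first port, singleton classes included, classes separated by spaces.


Treat the ports identified at B as solder joints: merge, then drop.
A over (y2, y3) gives {out.1} {out.2, y2.2, y3.1} {y2.1} {y3.2}, out.j being that stage's outer ports
B over (y2, y3, y4, y1) gives {out.1, y1.2, y4.2} {out.2} {y1.1} {y2.1} {y2.2, y3.1} {y3.2} {y4.1}, out.j being that stage's outer ports

{out.1, y1.2, y4.2} {out.2} {y1.1} {y2.1} {y2.2, y3.1} {y3.2} {y4.1}


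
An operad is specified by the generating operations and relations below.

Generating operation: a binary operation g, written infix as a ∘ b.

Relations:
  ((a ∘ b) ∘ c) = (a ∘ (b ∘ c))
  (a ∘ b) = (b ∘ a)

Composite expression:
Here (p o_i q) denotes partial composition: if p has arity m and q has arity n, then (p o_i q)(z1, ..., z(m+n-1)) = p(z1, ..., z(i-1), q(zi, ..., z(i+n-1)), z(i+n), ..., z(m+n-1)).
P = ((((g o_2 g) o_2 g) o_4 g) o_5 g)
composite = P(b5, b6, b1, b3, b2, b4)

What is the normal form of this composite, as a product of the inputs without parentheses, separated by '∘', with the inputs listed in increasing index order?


b1 ∘ b2 ∘ b3 ∘ b4 ∘ b5 ∘ b6

With g associative and commutative, the b-input set is all that matters.
(b6 ∘ b1) spells out as b6 ∘ b1
(b2 ∘ b4) spells out as b2 ∘ b4
(b3 ∘ (b2 ∘ b4)) spells out as b3 ∘ b2 ∘ b4
((b6 ∘ b1) ∘ (b3 ∘ (b2 ∘ b4))) spells out as b6 ∘ b1 ∘ b3 ∘ b2 ∘ b4
(b5 ∘ ((b6 ∘ b1) ∘ (b3 ∘ (b2 ∘ b4)))) spells out as b5 ∘ b6 ∘ b1 ∘ b3 ∘ b2 ∘ b4
the factors in increasing index order: b1 ∘ b2 ∘ b3 ∘ b4 ∘ b5 ∘ b6


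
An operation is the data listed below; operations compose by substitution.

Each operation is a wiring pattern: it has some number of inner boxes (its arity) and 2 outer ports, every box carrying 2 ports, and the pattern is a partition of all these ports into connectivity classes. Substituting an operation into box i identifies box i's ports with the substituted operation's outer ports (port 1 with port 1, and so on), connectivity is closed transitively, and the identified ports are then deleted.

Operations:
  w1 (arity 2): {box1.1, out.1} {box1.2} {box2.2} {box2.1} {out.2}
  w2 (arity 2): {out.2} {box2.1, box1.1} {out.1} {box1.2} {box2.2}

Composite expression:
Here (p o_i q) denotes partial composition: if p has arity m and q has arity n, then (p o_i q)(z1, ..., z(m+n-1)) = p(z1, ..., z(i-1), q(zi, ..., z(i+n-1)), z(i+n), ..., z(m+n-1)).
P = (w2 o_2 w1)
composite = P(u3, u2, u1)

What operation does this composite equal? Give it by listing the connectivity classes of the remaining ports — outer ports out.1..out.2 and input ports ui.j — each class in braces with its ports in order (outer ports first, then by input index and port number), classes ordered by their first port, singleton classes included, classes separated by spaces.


Substituting into w2 glues patterns; closure does the rest.
through w1, on inputs (u2, u1): {out.1, u2.1} {out.2} {u1.1} {u1.2} {u2.2} (out.j = stage outer ports)
through w2, on inputs (u3, u2, u1): {out.1} {out.2} {u1.1} {u1.2} {u2.1, u3.1} {u2.2} {u3.2} (out.j = stage outer ports)

{out.1} {out.2} {u1.1} {u1.2} {u2.1, u3.1} {u2.2} {u3.2}


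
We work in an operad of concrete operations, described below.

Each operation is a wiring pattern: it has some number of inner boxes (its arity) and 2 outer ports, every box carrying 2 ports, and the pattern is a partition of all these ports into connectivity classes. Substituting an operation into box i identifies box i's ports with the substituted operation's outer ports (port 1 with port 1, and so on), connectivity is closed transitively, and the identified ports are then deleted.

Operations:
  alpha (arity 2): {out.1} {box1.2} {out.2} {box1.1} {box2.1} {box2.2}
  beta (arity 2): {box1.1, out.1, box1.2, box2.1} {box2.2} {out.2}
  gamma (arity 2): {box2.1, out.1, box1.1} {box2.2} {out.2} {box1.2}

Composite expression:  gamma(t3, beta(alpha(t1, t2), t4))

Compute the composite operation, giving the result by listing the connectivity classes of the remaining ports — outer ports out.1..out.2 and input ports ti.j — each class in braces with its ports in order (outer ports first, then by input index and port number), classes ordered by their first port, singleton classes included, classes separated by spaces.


{out.1, t3.1, t4.1} {out.2} {t1.1} {t1.2} {t2.1} {t2.2} {t3.2} {t4.2}

Reachability decides: close wires over gamma-identified ports.
the subtree at alpha composes to {out.1} {out.2} {t1.1} {t1.2} {t2.1} {t2.2} on (t1, t2); out.j = own outer ports
the subtree at beta composes to {out.1, t4.1} {out.2} {t1.1} {t1.2} {t2.1} {t2.2} {t4.2} on (t1, t2, t4); out.j = own outer ports
the subtree at gamma composes to {out.1, t3.1, t4.1} {out.2} {t1.1} {t1.2} {t2.1} {t2.2} {t3.2} {t4.2} on (t3, t1, t2, t4); out.j = own outer ports


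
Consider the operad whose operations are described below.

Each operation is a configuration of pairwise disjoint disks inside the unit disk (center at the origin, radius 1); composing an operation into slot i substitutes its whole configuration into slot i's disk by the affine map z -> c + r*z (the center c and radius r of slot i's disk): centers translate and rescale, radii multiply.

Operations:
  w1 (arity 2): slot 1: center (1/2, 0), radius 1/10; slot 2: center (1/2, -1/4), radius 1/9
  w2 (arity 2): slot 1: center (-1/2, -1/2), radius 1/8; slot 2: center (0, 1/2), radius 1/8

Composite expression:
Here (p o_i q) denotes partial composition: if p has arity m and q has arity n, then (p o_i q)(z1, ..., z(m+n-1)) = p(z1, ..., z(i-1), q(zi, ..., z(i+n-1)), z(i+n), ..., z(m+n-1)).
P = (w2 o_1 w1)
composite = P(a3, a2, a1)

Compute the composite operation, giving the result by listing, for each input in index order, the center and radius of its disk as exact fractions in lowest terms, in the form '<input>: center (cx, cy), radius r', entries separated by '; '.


Affine substitution under w2: radii multiply and a-centers shift.
for a3, the 2-step affine chain lands on center (-7/16, -1/2), radius 1/80
for a2, the 2-step affine chain lands on center (-7/16, -17/32), radius 1/72
for a1, the 1-step affine chain lands on center (0, 1/2), radius 1/8

a1: center (0, 1/2), radius 1/8; a2: center (-7/16, -17/32), radius 1/72; a3: center (-7/16, -1/2), radius 1/80


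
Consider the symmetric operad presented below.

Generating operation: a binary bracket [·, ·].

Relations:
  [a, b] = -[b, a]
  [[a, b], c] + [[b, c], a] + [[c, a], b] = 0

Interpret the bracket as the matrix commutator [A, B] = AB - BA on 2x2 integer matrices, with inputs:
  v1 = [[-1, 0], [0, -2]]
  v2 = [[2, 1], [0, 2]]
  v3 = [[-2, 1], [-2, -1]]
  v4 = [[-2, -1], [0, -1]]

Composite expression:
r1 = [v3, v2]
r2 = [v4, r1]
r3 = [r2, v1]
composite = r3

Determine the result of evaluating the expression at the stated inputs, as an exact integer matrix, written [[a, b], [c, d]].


[[0, -5], [0, 0]]

[v3, v2] = [[2, -1], [0, -2]]
[v4, [v3, v2]] = [[0, 5], [0, 0]]
[[v4, [v3, v2]], v1] = [[0, -5], [0, 0]]


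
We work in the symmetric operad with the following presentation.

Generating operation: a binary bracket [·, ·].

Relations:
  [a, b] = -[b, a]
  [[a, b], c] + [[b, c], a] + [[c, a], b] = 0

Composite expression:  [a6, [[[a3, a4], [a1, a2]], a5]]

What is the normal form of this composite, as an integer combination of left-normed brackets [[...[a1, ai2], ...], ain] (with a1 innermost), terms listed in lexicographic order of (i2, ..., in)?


A multilinear Lie element is pinned by a1-initial words (a1 innermost).
Composite bracket: [a6, [[[a3, a4], [a1, a2]], a5]]
Full expansion: 32 signed words from ab - ba (2^5 = 32).
Collect the words opening with a1:
  word a1a2a3a4a5a6 has sign +1, contributing +[[[[[a1, a2], a3], a4], a5], a6]
  word a1a2a4a3a5a6 has sign -1, contributing -[[[[[a1, a2], a4], a3], a5], a6]

[[[[[a1, a2], a3], a4], a5], a6] - [[[[[a1, a2], a4], a3], a5], a6]


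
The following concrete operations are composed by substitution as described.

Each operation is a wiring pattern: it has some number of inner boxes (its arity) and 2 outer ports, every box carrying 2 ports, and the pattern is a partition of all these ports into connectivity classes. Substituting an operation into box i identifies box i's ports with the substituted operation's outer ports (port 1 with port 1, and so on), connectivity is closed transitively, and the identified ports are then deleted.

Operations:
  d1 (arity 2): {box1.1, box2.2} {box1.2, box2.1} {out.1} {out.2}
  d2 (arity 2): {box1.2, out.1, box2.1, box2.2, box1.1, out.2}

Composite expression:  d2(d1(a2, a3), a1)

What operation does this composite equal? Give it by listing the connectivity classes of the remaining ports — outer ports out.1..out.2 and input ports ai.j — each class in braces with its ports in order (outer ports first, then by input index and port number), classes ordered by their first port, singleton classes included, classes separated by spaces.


Substituting into d2 glues patterns; closure does the rest.
the subtree at d1 composes to {out.1} {out.2} {a2.1, a3.2} {a2.2, a3.1} on (a2, a3); out.j = own outer ports
the subtree at d2 composes to {out.1, out.2, a1.1, a1.2} {a2.1, a3.2} {a2.2, a3.1} on (a2, a3, a1); out.j = own outer ports

{out.1, out.2, a1.1, a1.2} {a2.1, a3.2} {a2.2, a3.1}


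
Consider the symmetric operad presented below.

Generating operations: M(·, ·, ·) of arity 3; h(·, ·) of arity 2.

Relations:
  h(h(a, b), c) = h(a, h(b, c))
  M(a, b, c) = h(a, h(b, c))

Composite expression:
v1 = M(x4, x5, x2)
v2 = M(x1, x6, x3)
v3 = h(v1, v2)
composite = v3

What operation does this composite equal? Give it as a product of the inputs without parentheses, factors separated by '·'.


x4 · x5 · x2 · x1 · x6 · x3

All parenthesizations of h agree; list the x-inputs left to right.
M(x4, x5, x2) reduces to x4 · x5 · x2
M(x1, x6, x3) reduces to x1 · x6 · x3
h(M(x4, x5, x2), M(x1, x6, x3)) reduces to x4 · x5 · x2 · x1 · x6 · x3


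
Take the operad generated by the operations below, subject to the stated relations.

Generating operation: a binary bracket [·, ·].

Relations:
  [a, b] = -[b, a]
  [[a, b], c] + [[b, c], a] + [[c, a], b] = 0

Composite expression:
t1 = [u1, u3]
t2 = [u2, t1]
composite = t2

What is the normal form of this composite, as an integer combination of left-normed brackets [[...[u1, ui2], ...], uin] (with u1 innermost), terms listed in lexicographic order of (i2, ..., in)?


-[[u1, u3], u2]

Antisymmetry and Jacobi reduce to u1-anchored left-normed brackets.
Composite bracket: [u2, [u1, u3]]
Expanding via [a, b] = ab - ba: 4 signed words (2^2 = 4).
Collect the words opening with u1:
  the word u1u3u2 carries sign -1 and contributes -[[u1, u3], u2]


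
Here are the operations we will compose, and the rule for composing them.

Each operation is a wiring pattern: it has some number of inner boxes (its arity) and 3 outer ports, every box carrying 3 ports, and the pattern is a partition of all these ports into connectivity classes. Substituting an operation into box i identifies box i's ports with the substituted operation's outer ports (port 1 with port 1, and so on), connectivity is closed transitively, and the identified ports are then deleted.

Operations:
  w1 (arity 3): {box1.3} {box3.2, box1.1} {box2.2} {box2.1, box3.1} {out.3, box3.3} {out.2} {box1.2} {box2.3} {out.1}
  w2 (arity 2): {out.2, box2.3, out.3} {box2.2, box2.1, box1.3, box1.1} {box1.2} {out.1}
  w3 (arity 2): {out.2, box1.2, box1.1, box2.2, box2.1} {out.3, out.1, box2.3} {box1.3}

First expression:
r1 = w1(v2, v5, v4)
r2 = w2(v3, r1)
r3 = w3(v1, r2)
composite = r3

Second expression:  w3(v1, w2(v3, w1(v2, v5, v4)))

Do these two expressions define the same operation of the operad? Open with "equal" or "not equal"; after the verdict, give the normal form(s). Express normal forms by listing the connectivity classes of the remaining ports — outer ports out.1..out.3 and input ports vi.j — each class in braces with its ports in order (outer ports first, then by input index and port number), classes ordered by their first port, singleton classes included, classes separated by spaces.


The first expression reduces to {out.1, out.2, out.3, v1.1, v1.2, v4.3} {v1.3} {v2.1, v4.2} {v2.2} {v2.3} {v3.1, v3.3} {v3.2} {v4.1, v5.1} {v5.2} {v5.3}
The second expression reduces to {out.1, out.2, out.3, v1.1, v1.2, v4.3} {v1.3} {v2.1, v4.2} {v2.2} {v2.3} {v3.1, v3.3} {v3.2} {v4.1, v5.1} {v5.2} {v5.3}
The forms coincide; equal.

equal; the common form is {out.1, out.2, out.3, v1.1, v1.2, v4.3} {v1.3} {v2.1, v4.2} {v2.2} {v2.3} {v3.1, v3.3} {v3.2} {v4.1, v5.1} {v5.2} {v5.3}


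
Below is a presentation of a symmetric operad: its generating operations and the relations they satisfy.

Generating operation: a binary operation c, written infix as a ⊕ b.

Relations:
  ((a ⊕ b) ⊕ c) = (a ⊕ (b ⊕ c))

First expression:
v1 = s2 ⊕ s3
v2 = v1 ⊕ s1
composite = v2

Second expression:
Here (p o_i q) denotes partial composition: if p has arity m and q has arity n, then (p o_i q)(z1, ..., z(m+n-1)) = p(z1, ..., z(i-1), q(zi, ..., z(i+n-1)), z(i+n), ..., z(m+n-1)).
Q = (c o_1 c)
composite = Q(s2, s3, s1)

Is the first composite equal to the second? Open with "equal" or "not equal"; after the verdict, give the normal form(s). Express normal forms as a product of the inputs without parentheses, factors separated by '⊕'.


equal; both compose to s2 ⊕ s3 ⊕ s1

In normal form, the first expression is s2 ⊕ s3 ⊕ s1
In normal form, the second expression is s2 ⊕ s3 ⊕ s1
Identical normal forms: equal.


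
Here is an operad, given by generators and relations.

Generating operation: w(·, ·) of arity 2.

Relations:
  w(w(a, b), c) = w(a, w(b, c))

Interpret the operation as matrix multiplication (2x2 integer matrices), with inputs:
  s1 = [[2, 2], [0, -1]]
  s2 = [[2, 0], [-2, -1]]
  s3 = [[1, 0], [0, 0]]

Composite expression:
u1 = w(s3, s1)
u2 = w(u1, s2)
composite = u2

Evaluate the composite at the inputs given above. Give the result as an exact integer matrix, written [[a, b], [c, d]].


[[0, -2], [0, 0]]

w(s3, s1) = [[2, 2], [0, 0]]
w(w(s3, s1), s2) = [[0, -2], [0, 0]]


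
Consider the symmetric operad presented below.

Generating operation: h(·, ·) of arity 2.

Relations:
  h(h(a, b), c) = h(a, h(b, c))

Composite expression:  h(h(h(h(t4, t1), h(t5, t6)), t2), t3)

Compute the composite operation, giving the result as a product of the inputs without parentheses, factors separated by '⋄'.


t4 ⋄ t1 ⋄ t5 ⋄ t6 ⋄ t2 ⋄ t3

Under associativity of h, the answer is the t's in reading order.
h(t4, t1) reduces to t4 ⋄ t1
h(t5, t6) reduces to t5 ⋄ t6
h(h(t4, t1), h(t5, t6)) reduces to t4 ⋄ t1 ⋄ t5 ⋄ t6
h(h(h(t4, t1), h(t5, t6)), t2) reduces to t4 ⋄ t1 ⋄ t5 ⋄ t6 ⋄ t2
h(h(h(h(t4, t1), h(t5, t6)), t2), t3) reduces to t4 ⋄ t1 ⋄ t5 ⋄ t6 ⋄ t2 ⋄ t3


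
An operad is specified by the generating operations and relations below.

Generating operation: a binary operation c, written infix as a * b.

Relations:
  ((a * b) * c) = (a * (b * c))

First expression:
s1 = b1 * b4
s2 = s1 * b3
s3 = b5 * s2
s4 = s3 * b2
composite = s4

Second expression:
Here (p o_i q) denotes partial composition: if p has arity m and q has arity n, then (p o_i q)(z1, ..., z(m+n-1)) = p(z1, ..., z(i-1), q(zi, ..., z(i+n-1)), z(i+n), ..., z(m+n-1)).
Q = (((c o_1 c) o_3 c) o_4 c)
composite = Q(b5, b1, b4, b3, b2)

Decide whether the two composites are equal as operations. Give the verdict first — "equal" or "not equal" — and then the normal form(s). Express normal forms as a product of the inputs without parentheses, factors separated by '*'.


Reducing the first expression gives b5 * b1 * b4 * b3 * b2
Reducing the second expression gives b5 * b1 * b4 * b3 * b2
Identical normal forms: equal.

equal: each reduces to b5 * b1 * b4 * b3 * b2


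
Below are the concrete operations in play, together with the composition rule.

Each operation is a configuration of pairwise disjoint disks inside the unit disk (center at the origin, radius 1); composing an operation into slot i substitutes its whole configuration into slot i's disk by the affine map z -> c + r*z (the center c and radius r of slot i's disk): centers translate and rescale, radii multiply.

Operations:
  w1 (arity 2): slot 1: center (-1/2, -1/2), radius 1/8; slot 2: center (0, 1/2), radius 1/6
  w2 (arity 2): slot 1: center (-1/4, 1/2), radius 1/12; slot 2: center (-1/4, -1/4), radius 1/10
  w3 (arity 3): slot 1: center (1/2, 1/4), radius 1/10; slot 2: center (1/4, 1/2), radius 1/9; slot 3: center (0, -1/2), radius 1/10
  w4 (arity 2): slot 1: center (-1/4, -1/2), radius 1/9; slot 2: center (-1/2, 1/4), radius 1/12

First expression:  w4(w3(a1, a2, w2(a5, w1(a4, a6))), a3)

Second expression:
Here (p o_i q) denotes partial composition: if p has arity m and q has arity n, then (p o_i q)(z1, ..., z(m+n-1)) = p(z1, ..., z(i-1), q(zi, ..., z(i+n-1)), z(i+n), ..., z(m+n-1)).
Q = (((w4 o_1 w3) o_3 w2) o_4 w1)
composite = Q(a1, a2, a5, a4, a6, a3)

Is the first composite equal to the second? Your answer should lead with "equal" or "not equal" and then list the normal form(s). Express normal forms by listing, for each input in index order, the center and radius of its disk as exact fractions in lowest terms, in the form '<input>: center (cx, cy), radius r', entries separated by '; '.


equal — both sides give a1: center (-7/36, -17/36), radius 1/90; a2: center (-2/9, -4/9), radius 1/81; a3: center (-1/2, 1/4), radius 1/12; a4: center (-19/75, -503/900), radius 1/7200; a5: center (-91/360, -11/20), radius 1/1080; a6: center (-91/360, -251/450), radius 1/5400

Reducing the first expression gives a1: center (-7/36, -17/36), radius 1/90; a2: center (-2/9, -4/9), radius 1/81; a3: center (-1/2, 1/4), radius 1/12; a4: center (-19/75, -503/900), radius 1/7200; a5: center (-91/360, -11/20), radius 1/1080; a6: center (-91/360, -251/450), radius 1/5400
Reducing the second expression gives a1: center (-7/36, -17/36), radius 1/90; a2: center (-2/9, -4/9), radius 1/81; a3: center (-1/2, 1/4), radius 1/12; a4: center (-19/75, -503/900), radius 1/7200; a5: center (-91/360, -11/20), radius 1/1080; a6: center (-91/360, -251/450), radius 1/5400
Identical normal forms: equal.


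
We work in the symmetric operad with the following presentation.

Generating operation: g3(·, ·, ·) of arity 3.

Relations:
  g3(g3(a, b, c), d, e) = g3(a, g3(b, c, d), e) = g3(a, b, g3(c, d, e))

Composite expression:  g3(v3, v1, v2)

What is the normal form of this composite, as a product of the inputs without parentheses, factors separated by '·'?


v3 · v1 · v2

Under associativity of g3, the answer is the v's in reading order.
g3(v3, v1, v2) linearizes to v3 · v1 · v2


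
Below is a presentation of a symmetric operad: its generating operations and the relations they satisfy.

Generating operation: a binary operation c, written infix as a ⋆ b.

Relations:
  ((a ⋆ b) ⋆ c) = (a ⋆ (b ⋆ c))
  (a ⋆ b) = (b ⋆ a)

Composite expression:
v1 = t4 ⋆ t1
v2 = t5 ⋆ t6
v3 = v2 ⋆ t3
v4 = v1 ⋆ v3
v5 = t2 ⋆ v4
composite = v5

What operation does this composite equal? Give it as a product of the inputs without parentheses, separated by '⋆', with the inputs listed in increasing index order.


t1 ⋆ t2 ⋆ t3 ⋆ t4 ⋆ t5 ⋆ t6


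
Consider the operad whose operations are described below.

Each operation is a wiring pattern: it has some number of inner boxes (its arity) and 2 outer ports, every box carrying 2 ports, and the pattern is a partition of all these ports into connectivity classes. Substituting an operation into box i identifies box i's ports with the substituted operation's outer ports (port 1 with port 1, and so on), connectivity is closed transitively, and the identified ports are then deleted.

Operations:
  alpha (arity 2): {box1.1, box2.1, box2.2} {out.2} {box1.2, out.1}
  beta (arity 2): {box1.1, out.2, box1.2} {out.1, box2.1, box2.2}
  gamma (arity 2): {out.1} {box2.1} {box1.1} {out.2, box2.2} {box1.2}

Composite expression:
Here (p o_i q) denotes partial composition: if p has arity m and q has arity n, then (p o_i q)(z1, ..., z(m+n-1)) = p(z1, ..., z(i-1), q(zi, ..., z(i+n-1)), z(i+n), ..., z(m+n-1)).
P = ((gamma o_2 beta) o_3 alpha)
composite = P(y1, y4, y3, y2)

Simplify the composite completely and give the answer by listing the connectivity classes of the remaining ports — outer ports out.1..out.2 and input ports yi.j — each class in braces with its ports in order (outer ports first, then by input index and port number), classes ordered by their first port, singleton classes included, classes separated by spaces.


{out.1} {out.2, y4.1, y4.2} {y1.1} {y1.2} {y2.1, y2.2, y3.1} {y3.2}


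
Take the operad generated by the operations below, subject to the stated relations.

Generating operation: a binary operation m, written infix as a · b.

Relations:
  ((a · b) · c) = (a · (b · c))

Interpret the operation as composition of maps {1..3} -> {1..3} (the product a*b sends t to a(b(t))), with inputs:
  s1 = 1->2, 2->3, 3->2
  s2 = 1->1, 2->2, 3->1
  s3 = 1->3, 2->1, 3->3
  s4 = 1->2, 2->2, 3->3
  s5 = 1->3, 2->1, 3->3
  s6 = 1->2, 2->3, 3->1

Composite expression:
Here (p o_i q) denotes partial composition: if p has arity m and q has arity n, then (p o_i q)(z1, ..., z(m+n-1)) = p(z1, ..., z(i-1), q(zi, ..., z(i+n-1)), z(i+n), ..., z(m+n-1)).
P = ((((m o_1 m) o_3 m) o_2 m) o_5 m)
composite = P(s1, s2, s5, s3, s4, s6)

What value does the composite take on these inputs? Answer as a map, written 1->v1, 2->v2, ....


1->2, 2->2, 3->2

(s2 · s5) = 1->1, 2->1, 3->1
(s1 · (s2 · s5)) = 1->2, 2->2, 3->2
(s4 · s6) = 1->2, 2->3, 3->2
(s3 · (s4 · s6)) = 1->1, 2->3, 3->1
((s1 · (s2 · s5)) · (s3 · (s4 · s6))) = 1->2, 2->2, 3->2


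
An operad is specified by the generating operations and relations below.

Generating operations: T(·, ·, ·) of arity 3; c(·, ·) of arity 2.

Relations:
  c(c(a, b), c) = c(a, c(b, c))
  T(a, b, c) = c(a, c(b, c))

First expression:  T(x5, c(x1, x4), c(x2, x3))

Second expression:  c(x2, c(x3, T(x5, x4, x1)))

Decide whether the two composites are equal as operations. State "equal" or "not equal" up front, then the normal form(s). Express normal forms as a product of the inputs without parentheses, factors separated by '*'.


In normal form, the first expression is x5 * x1 * x4 * x2 * x3
In normal form, the second expression is x2 * x3 * x5 * x4 * x1
The forms do not match — not equal.

not equal; first: x5 * x1 * x4 * x2 * x3; second: x2 * x3 * x5 * x4 * x1


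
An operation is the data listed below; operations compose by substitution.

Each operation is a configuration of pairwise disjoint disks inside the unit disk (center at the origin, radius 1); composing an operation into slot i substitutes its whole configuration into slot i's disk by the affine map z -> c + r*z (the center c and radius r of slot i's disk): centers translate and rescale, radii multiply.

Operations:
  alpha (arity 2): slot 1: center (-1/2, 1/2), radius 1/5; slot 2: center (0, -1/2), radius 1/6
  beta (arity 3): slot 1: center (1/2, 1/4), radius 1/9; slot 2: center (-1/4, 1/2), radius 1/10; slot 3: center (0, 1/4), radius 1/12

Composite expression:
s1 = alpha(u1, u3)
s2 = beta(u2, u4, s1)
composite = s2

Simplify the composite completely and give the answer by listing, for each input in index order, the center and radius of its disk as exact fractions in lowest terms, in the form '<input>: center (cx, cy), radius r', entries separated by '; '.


u1: center (-1/24, 7/24), radius 1/60; u2: center (1/2, 1/4), radius 1/9; u3: center (0, 5/24), radius 1/72; u4: center (-1/4, 1/2), radius 1/10

Below beta, radii multiply path by path; the u-disk centers shift.
input u2: composing its 1 substitution step yields center (1/2, 1/4), radius 1/9
input u4: composing its 1 substitution step yields center (-1/4, 1/2), radius 1/10
input u1: composing its 2 substitution steps yields center (-1/24, 7/24), radius 1/60
input u3: composing its 2 substitution steps yields center (0, 5/24), radius 1/72


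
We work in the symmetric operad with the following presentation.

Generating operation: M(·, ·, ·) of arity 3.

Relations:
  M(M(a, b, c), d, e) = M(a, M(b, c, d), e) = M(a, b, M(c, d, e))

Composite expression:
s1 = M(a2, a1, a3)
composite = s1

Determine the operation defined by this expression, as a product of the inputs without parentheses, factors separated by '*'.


a2 * a1 * a3

All parenthesizations of M agree; list the a-inputs left to right.
M(a2, a1, a3) reduces to a2 * a1 * a3


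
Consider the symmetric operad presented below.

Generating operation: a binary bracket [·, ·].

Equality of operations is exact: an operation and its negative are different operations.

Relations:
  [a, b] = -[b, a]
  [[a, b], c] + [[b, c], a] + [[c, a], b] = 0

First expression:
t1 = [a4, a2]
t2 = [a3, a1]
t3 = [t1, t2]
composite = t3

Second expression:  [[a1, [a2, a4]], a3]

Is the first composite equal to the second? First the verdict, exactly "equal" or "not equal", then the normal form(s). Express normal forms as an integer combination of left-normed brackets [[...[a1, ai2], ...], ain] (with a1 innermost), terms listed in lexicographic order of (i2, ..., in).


not equal; the first gives -[[[a1, a3], a2], a4] + [[[a1, a3], a4], a2] and the second [[[a1, a2], a4], a3] - [[[a1, a4], a2], a3]

The first composite normalizes to -[[[a1, a3], a2], a4] + [[[a1, a3], a4], a2]
The second composite normalizes to [[[a1, a2], a4], a3] - [[[a1, a4], a2], a3]
They disagree, so not equal.


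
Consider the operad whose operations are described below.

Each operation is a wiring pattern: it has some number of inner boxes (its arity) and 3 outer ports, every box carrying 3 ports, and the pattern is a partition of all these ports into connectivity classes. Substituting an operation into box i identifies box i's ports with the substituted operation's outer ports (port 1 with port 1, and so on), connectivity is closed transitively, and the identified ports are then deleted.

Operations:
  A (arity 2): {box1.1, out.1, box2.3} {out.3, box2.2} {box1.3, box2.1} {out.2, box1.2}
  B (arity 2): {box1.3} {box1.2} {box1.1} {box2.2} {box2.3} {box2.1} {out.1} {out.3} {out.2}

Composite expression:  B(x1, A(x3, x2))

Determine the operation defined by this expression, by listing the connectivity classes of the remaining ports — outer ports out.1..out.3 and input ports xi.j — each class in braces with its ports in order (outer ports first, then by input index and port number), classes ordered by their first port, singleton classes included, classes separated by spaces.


After gluing at B, chains via deleted ports link the x-ports.
stage A: inputs (x3, x2), connectivity {out.1, x2.3, x3.1} {out.2, x3.2} {out.3, x2.2} {x2.1, x3.3}, out.j its boundary
stage B: inputs (x1, x3, x2), connectivity {out.1} {out.2} {out.3} {x1.1} {x1.2} {x1.3} {x2.1, x3.3} {x2.2} {x2.3, x3.1} {x3.2}, out.j its boundary

{out.1} {out.2} {out.3} {x1.1} {x1.2} {x1.3} {x2.1, x3.3} {x2.2} {x2.3, x3.1} {x3.2}


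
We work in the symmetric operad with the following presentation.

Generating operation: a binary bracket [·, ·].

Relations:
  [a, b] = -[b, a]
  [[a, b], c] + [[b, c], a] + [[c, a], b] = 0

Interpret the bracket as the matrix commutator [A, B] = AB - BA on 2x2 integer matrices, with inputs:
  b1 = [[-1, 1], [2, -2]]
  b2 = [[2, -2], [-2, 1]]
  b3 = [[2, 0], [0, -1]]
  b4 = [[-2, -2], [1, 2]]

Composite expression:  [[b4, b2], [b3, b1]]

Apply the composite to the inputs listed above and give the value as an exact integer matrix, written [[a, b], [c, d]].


[[-39, 36], [72, 39]]

[b4, b2] = [[6, 10], [-7, -6]]
[b3, b1] = [[0, 3], [-6, 0]]
[[b4, b2], [b3, b1]] = [[-39, 36], [72, 39]]


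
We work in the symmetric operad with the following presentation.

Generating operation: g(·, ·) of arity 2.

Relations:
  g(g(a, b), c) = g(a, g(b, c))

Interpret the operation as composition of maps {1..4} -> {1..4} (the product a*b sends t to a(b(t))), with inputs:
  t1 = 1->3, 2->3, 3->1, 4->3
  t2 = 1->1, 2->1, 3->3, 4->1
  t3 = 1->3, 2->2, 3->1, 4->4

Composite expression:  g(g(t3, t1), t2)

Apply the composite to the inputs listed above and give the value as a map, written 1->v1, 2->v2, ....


g(t3, t1) = 1->1, 2->1, 3->3, 4->1
g(g(t3, t1), t2) = 1->1, 2->1, 3->3, 4->1

1->1, 2->1, 3->3, 4->1


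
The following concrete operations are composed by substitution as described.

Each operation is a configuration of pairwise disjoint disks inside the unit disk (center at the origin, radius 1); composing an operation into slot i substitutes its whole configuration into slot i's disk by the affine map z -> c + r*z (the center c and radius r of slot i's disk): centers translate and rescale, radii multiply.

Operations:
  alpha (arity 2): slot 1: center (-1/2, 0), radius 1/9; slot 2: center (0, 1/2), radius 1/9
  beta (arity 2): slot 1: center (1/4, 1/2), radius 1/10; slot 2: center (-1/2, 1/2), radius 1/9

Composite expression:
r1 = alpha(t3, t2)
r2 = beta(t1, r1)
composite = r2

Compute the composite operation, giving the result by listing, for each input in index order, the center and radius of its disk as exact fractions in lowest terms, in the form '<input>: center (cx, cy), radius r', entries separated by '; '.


t1: center (1/4, 1/2), radius 1/10; t2: center (-1/2, 5/9), radius 1/81; t3: center (-5/9, 1/2), radius 1/81

Only the slot chain above each t matters under beta; compose those maps.
t1 passes through 1 substitution, ending at center (1/4, 1/2), radius 1/10
t3 passes through 2 substitutions, ending at center (-5/9, 1/2), radius 1/81
t2 passes through 2 substitutions, ending at center (-1/2, 5/9), radius 1/81


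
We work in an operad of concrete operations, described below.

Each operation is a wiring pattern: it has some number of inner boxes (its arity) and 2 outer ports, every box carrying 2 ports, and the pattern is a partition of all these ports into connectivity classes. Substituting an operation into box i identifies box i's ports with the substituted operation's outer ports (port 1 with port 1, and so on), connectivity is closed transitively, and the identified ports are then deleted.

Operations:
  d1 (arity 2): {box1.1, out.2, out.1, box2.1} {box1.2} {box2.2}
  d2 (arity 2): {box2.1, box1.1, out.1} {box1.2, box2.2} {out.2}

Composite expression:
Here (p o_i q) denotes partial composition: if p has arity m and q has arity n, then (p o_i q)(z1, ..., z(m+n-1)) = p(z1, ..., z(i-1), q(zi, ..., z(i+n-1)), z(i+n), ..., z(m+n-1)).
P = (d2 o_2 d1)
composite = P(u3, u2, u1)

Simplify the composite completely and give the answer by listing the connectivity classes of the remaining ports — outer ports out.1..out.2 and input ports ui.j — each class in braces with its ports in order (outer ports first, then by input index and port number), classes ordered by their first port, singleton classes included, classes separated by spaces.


{out.1, u1.1, u2.1, u3.1, u3.2} {out.2} {u1.2} {u2.2}

Connectivity passes through glued d2-boundaries; trace each wire chain.
d1 over (u2, u1) gives {out.1, out.2, u1.1, u2.1} {u1.2} {u2.2}, out.j being that stage's outer ports
d2 over (u3, u2, u1) gives {out.1, u1.1, u2.1, u3.1, u3.2} {out.2} {u1.2} {u2.2}, out.j being that stage's outer ports


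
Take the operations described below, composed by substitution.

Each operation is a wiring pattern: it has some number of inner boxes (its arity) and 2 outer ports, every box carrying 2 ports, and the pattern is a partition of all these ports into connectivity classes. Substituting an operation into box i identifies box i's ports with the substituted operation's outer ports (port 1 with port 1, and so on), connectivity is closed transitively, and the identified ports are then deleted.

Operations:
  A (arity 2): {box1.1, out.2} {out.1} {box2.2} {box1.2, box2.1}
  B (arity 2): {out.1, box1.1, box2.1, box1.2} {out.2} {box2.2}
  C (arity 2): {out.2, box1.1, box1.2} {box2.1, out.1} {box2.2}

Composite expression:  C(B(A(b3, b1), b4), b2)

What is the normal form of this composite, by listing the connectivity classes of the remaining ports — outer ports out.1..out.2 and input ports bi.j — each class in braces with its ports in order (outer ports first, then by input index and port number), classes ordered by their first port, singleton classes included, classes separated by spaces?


{out.1, b2.1} {out.2, b3.1, b4.1} {b1.1, b3.2} {b1.2} {b2.2} {b4.2}

Substituting into C glues patterns; closure does the rest.
the subtree at A composes to {out.1} {out.2, b3.1} {b1.1, b3.2} {b1.2} on (b3, b1); out.j = own outer ports
the subtree at B composes to {out.1, b3.1, b4.1} {out.2} {b1.1, b3.2} {b1.2} {b4.2} on (b3, b1, b4); out.j = own outer ports
the subtree at C composes to {out.1, b2.1} {out.2, b3.1, b4.1} {b1.1, b3.2} {b1.2} {b2.2} {b4.2} on (b3, b1, b4, b2); out.j = own outer ports


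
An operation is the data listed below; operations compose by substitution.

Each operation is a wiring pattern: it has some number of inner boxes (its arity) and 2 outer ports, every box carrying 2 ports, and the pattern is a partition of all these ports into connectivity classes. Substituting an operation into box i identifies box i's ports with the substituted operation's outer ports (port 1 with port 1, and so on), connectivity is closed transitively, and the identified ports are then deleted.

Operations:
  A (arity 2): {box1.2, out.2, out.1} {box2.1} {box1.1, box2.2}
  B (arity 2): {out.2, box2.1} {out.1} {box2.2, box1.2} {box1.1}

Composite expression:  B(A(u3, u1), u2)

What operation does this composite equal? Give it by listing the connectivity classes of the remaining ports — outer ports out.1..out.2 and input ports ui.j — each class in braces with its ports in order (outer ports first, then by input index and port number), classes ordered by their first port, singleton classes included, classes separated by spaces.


Substituting into B glues patterns; closure does the rest.
composing A on (u3, u1), with out.j its own outer ports: {out.1, out.2, u3.2} {u1.1} {u1.2, u3.1}
composing B on (u3, u1, u2), with out.j its own outer ports: {out.1} {out.2, u2.1} {u1.1} {u1.2, u3.1} {u2.2, u3.2}

{out.1} {out.2, u2.1} {u1.1} {u1.2, u3.1} {u2.2, u3.2}


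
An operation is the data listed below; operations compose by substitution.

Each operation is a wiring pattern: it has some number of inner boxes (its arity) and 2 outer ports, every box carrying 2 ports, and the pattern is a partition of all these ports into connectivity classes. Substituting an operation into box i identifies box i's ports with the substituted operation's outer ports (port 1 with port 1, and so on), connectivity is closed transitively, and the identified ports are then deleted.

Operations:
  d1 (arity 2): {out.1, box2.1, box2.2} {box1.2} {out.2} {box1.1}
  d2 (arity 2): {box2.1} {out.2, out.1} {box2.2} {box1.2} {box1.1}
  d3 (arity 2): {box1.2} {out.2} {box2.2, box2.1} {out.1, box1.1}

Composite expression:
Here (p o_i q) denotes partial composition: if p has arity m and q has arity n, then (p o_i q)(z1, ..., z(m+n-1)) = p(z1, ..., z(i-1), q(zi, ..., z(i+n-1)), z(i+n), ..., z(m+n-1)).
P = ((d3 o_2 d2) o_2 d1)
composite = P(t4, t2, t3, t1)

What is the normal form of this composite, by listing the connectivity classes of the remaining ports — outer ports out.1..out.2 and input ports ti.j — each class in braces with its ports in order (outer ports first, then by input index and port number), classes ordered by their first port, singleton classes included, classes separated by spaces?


{out.1, t4.1} {out.2} {t1.1} {t1.2} {t2.1} {t2.2} {t3.1, t3.2} {t4.2}

Reachability decides: close wires over d3-identified ports.
stage d1: inputs (t2, t3), connectivity {out.1, t3.1, t3.2} {out.2} {t2.1} {t2.2}, out.j its boundary
stage d2: inputs (t2, t3, t1), connectivity {out.1, out.2} {t1.1} {t1.2} {t2.1} {t2.2} {t3.1, t3.2}, out.j its boundary
stage d3: inputs (t4, t2, t3, t1), connectivity {out.1, t4.1} {out.2} {t1.1} {t1.2} {t2.1} {t2.2} {t3.1, t3.2} {t4.2}, out.j its boundary


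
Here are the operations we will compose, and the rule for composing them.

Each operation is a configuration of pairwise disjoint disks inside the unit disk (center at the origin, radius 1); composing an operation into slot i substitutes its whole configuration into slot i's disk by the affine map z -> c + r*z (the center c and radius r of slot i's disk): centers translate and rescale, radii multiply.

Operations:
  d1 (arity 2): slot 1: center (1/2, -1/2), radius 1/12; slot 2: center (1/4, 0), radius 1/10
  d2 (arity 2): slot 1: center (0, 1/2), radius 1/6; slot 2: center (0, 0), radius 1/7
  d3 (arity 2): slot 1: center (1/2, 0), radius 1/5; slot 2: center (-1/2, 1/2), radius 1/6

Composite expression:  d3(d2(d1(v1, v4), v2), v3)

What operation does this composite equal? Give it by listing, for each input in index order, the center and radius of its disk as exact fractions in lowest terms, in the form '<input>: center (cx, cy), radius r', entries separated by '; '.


v1: center (31/60, 1/12), radius 1/360; v2: center (1/2, 0), radius 1/35; v3: center (-1/2, 1/2), radius 1/6; v4: center (61/120, 1/10), radius 1/300


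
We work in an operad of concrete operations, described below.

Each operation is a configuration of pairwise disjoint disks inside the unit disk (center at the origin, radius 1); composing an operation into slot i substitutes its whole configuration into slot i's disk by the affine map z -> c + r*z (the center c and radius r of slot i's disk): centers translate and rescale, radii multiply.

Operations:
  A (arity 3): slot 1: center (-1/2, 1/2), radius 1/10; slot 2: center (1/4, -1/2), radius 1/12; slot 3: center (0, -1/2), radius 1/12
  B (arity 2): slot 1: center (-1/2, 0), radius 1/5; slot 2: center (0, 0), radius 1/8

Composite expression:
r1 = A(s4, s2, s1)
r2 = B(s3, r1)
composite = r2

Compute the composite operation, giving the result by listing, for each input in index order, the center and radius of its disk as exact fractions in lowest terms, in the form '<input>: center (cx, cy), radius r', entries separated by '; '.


s1: center (0, -1/16), radius 1/96; s2: center (1/32, -1/16), radius 1/96; s3: center (-1/2, 0), radius 1/5; s4: center (-1/16, 1/16), radius 1/80

Affine substitution under B: radii multiply and s-centers shift.
s3: after 1 affine step, its disk has center (-1/2, 0), radius 1/5
s4: after 2 affine steps, its disk has center (-1/16, 1/16), radius 1/80
s2: after 2 affine steps, its disk has center (1/32, -1/16), radius 1/96
s1: after 2 affine steps, its disk has center (0, -1/16), radius 1/96


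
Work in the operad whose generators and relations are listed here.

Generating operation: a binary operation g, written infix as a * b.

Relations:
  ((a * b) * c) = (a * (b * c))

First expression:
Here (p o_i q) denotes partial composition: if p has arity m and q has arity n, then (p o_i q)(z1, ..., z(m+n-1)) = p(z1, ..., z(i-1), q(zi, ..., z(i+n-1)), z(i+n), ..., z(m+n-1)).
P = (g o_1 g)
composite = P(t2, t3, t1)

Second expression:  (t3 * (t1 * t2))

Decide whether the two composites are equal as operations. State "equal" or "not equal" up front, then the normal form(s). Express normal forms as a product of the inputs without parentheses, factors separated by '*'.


The first expression, normalized: t2 * t3 * t1
The second expression, normalized: t3 * t1 * t2
Different reductions; not equal.

not equal: they reduce to t2 * t3 * t1 and t3 * t1 * t2
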